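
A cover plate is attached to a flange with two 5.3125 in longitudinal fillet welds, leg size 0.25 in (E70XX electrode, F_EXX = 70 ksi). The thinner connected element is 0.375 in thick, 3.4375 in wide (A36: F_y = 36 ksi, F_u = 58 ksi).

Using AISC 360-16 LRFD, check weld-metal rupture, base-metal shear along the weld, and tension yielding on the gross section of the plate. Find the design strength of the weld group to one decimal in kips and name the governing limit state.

Weld metal: throat = 0.707×0.25 = 0.17675 in, L = 2×5.3125 = 10.625 in. φR_n = 0.75 × 0.6 × 70 × 0.17675 × 10.625 = 59.2 kips.
Base metal shear (0.375 in plate): yield φR_n = 1.0×0.6×36×0.375×10.625 = 86.1 kips; rupture φR_n = 0.75×0.6×58×0.375×10.625 = 104.0 kips; take 86.1 kips (yield).
Tension yield (gross): A_g = 3.4375×0.375 = 1.2891 in². φR_n = 0.90 × 36 × 1.2891 = 41.8 kips.
Governing: min(59.2, 86.1, 41.8) = 41.8 kips → gross-section yield.

41.8 kips (gross-section yield governs)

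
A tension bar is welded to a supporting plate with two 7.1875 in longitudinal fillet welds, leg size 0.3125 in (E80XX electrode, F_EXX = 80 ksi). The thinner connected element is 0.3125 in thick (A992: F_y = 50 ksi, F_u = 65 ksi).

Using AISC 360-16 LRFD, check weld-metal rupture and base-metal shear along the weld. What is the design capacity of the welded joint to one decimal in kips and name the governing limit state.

Weld metal: throat = 0.707×0.3125 = 0.22094 in, L = 2×7.1875 = 14.375 in. φR_n = 0.75 × 0.6 × 80 × 0.22094 × 14.375 = 114.3 kips.
Base metal shear (0.3125 in plate): yield φR_n = 1.0×0.6×50×0.3125×14.375 = 134.8 kips; rupture φR_n = 0.75×0.6×65×0.3125×14.375 = 131.4 kips; take 131.4 kips (rupture).
Governing: min(114.3, 131.4) = 114.3 kips → weld metal.

114.3 kips (weld metal governs)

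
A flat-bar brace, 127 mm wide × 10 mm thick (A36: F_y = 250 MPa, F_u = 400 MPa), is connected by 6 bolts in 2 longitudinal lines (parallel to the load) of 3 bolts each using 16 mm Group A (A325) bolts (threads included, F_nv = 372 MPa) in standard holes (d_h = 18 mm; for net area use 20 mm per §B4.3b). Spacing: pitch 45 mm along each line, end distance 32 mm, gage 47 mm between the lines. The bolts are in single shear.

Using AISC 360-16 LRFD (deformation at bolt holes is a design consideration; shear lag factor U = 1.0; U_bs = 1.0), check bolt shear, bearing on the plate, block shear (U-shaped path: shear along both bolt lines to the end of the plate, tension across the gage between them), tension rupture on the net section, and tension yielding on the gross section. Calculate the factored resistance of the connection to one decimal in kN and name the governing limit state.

Bolt shear: A_b = π(16)²/4 = 201.06 mm². φR_n = 0.75 × 372 × 201.06 × 6 × 1 = 336.6 kN.
Bearing (10 mm plate, F_u = 400 MPa): end bolts L_c = 32 − 18/2 = 23, R_n = min(1.2×23×10×400, 2.4×16×10×400) = 110.4 kN/bolt; interior L_c = 45 − 18 = 27, R_n = 129.6 kN/bolt. φR_n = 0.75 × (2×110.4 + 4×129.6) = 554.4 kN.
Block shear: shear path 2×[32+2×45] = 2×122 mm, A_gv = 2440, A_nv = 2×(122 − 2.5×20)×10 = 1440 mm²; tension across gage: (47 − 1×20)×10 = 270 mm². R_n = min(0.6×400×1440, 0.6×250×2440) + 1.0×400×270 = min(345.6, 366) + 108 = 453.6 kN. φR_n = 0.75 × 453.6 = 340.2 kN.
Tension rupture (net): A_n = (127 − 2×20)×10 = 870 mm² (U = 1.0, A_e = A_n). φR_n = 0.75 × 400 × 870 = 261.0 kN.
Tension yield (gross): A_g = 127×10 = 1270 mm². φR_n = 0.90 × 250 × 1270 = 285.8 kN.
Governing: min(336.6, 554.4, 340.2, 261.0, 285.8) = 261.0 kN → net-section rupture.

261.0 kN (net-section rupture governs)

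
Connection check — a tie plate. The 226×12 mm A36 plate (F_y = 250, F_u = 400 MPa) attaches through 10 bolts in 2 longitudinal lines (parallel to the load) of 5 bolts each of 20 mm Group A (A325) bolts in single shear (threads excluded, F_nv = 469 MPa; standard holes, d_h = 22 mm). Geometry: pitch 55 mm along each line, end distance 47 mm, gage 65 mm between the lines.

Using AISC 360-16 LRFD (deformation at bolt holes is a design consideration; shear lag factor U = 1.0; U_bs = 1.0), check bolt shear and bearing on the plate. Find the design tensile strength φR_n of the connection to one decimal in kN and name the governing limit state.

Bolt shear: A_b = π(20)²/4 = 314.16 mm². φR_n = 0.75 × 469 × 314.16 × 10 × 1 = 1105.1 kN.
Bearing (12 mm plate, F_u = 400 MPa): end bolts L_c = 47 − 22/2 = 36, R_n = min(1.2×36×12×400, 2.4×20×12×400) = 207.36 kN/bolt; interior L_c = 55 − 22 = 33, R_n = 190.08 kN/bolt. φR_n = 0.75 × (2×207.36 + 8×190.08) = 1451.5 kN.
Governing: min(1105.1, 1451.5) = 1105.1 kN → bolt shear.

1105.1 kN (bolt shear governs)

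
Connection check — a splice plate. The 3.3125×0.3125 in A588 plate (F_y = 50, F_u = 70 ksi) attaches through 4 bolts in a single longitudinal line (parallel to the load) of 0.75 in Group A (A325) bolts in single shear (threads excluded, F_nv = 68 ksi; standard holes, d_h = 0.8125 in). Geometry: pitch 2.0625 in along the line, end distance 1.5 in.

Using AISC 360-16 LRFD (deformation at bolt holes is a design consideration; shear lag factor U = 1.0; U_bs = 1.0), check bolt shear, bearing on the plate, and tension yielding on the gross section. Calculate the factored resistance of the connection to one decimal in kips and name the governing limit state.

46.6 kips (gross-section yield governs)

Bolt shear: A_b = π(0.75)²/4 = 0.44179 in². φR_n = 0.75 × 68 × 0.44179 × 4 × 1 = 90.1 kips.
Bearing (0.3125 in plate, F_u = 70 ksi): end bolts L_c = 1.5 − 0.8125/2 = 1.09375, R_n = min(1.2×1.09375×0.3125×70, 2.4×0.75×0.3125×70) = 28.711 kips/bolt; interior L_c = 2.0625 − 0.8125 = 1.25, R_n = 32.813 kips/bolt. φR_n = 0.75 × (1×28.711 + 3×32.813) = 95.4 kips.
Tension yield (gross): A_g = 3.3125×0.3125 = 1.0352 in². φR_n = 0.90 × 50 × 1.0352 = 46.6 kips.
Governing: min(90.1, 95.4, 46.6) = 46.6 kips → gross-section yield.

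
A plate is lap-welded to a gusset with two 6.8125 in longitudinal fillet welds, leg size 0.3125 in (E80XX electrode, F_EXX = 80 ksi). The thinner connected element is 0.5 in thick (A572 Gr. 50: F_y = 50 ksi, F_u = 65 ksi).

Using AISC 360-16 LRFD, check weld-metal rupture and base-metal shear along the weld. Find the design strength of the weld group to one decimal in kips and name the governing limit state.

108.4 kips (weld metal governs)

Weld metal: throat = 0.707×0.3125 = 0.22094 in, L = 2×6.8125 = 13.625 in. φR_n = 0.75 × 0.6 × 80 × 0.22094 × 13.625 = 108.4 kips.
Base metal shear (0.5 in plate): yield φR_n = 1.0×0.6×50×0.5×13.625 = 204.4 kips; rupture φR_n = 0.75×0.6×65×0.5×13.625 = 199.3 kips; take 199.3 kips (rupture).
Governing: min(108.4, 199.3) = 108.4 kips → weld metal.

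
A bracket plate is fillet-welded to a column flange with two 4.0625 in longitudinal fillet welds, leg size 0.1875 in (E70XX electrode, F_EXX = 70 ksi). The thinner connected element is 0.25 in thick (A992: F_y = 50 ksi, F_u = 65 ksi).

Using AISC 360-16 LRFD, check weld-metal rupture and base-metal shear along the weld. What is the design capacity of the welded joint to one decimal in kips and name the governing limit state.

33.9 kips (weld metal governs)

Weld metal: throat = 0.707×0.1875 = 0.13256 in, L = 2×4.0625 = 8.125 in. φR_n = 0.75 × 0.6 × 70 × 0.13256 × 8.125 = 33.9 kips.
Base metal shear (0.25 in plate): yield φR_n = 1.0×0.6×50×0.25×8.125 = 60.9 kips; rupture φR_n = 0.75×0.6×65×0.25×8.125 = 59.4 kips; take 59.4 kips (rupture).
Governing: min(33.9, 59.4) = 33.9 kips → weld metal.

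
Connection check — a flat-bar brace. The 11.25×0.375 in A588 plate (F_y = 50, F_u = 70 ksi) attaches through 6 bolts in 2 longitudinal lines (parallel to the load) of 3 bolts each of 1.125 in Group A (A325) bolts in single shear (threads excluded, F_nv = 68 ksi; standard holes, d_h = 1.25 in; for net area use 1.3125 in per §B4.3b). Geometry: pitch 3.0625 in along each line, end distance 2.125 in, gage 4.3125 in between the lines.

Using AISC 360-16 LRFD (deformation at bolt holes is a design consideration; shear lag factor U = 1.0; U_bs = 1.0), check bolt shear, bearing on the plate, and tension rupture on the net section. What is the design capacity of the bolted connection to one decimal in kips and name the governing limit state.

169.8 kips (net-section rupture governs)

Bolt shear: A_b = π(1.125)²/4 = 0.99402 in². φR_n = 0.75 × 68 × 0.99402 × 6 × 1 = 304.2 kips.
Bearing (0.375 in plate, F_u = 70 ksi): end bolts L_c = 2.125 − 1.25/2 = 1.5, R_n = min(1.2×1.5×0.375×70, 2.4×1.125×0.375×70) = 47.25 kips/bolt; interior L_c = 3.0625 − 1.25 = 1.8125, R_n = 57.094 kips/bolt. φR_n = 0.75 × (2×47.25 + 4×57.094) = 242.2 kips.
Tension rupture (net): A_n = (11.25 − 2×1.3125)×0.375 = 3.2344 in² (U = 1.0, A_e = A_n). φR_n = 0.75 × 70 × 3.2344 = 169.8 kips.
Governing: min(304.2, 242.2, 169.8) = 169.8 kips → net-section rupture.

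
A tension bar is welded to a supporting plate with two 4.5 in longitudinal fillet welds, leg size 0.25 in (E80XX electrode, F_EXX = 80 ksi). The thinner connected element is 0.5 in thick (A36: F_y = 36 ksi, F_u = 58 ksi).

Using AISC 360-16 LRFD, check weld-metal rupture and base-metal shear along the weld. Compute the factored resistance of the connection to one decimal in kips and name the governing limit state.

Weld metal: throat = 0.707×0.25 = 0.17675 in, L = 2×4.5 = 9 in. φR_n = 0.75 × 0.6 × 80 × 0.17675 × 9 = 57.3 kips.
Base metal shear (0.5 in plate): yield φR_n = 1.0×0.6×36×0.5×9 = 97.2 kips; rupture φR_n = 0.75×0.6×58×0.5×9 = 117.5 kips; take 97.2 kips (yield).
Governing: min(57.3, 97.2) = 57.3 kips → weld metal.

57.3 kips (weld metal governs)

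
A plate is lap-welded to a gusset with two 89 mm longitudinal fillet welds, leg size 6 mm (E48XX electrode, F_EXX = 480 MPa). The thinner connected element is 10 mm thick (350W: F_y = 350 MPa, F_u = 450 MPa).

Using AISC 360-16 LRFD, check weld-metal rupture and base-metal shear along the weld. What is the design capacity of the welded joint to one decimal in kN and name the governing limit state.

Weld metal: throat = 0.707×6 = 4.242 mm, L = 2×89 = 178 mm. φR_n = 0.75 × 0.6 × 480 × 4.242 × 178 = 163.1 kN.
Base metal shear (10 mm plate): yield φR_n = 1.0×0.6×350×10×178 = 373.8 kN; rupture φR_n = 0.75×0.6×450×10×178 = 360.5 kN; take 360.5 kN (rupture).
Governing: min(163.1, 360.5) = 163.1 kN → weld metal.

163.1 kN (weld metal governs)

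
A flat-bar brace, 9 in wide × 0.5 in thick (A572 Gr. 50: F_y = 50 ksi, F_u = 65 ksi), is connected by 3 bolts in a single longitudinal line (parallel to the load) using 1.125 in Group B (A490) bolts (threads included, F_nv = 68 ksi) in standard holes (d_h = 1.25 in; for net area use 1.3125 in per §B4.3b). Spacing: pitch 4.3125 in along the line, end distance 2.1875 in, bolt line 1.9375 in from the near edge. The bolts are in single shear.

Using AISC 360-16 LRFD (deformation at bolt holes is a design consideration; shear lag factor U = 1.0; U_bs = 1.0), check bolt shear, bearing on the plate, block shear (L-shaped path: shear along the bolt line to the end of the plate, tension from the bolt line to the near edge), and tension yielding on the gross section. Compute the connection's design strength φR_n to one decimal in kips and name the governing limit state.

Bolt shear: A_b = π(1.125)²/4 = 0.99402 in². φR_n = 0.75 × 68 × 0.99402 × 3 × 1 = 152.1 kips.
Bearing (0.5 in plate, F_u = 65 ksi): end bolts L_c = 2.1875 − 1.25/2 = 1.5625, R_n = min(1.2×1.5625×0.5×65, 2.4×1.125×0.5×65) = 60.938 kips/bolt; interior L_c = 4.3125 − 1.25 = 3.0625, R_n = 87.75 kips/bolt. φR_n = 0.75 × (1×60.938 + 2×87.75) = 177.3 kips.
Block shear: shear path 1×[2.1875+2×4.3125] = 1×10.8125 in, A_gv = 5.4063, A_nv = 1×(10.8125 − 2.5×1.3125)×0.5 = 3.7656 in²; tension to near edge: (1.9375 − 0.5×1.3125)×0.5 = 0.64063 in². R_n = min(0.6×65×3.7656, 0.6×50×5.4063) + 1.0×65×0.64063 = min(146.86, 162.19) + 41.641 = 188.5 kips. φR_n = 0.75 × 188.5 = 141.4 kips.
Tension yield (gross): A_g = 9×0.5 = 4.5 in². φR_n = 0.90 × 50 × 4.5 = 202.5 kips.
Governing: min(152.1, 177.3, 141.4, 202.5) = 141.4 kips → block shear.

141.4 kips (block shear governs)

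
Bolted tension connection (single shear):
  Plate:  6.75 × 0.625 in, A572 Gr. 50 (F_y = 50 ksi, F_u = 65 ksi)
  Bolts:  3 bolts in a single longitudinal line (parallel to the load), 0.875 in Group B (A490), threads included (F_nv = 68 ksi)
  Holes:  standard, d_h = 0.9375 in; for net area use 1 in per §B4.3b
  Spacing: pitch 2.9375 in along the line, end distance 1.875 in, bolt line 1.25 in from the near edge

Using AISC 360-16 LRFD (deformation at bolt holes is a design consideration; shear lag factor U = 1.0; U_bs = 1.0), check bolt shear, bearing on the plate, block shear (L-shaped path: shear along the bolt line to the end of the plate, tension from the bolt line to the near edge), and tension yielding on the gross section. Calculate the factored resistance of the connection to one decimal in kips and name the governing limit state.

Bolt shear: A_b = π(0.875)²/4 = 0.60132 in². φR_n = 0.75 × 68 × 0.60132 × 3 × 1 = 92.0 kips.
Bearing (0.625 in plate, F_u = 65 ksi): end bolts L_c = 1.875 − 0.9375/2 = 1.40625, R_n = min(1.2×1.40625×0.625×65, 2.4×0.875×0.625×65) = 68.555 kips/bolt; interior L_c = 2.9375 − 0.9375 = 2, R_n = 85.313 kips/bolt. φR_n = 0.75 × (1×68.555 + 2×85.313) = 179.4 kips.
Block shear: shear path 1×[1.875+2×2.9375] = 1×7.75 in, A_gv = 4.8438, A_nv = 1×(7.75 − 2.5×1)×0.625 = 3.2813 in²; tension to near edge: (1.25 − 0.5×1)×0.625 = 0.46875 in². R_n = min(0.6×65×3.2813, 0.6×50×4.8438) + 1.0×65×0.46875 = min(127.97, 145.31) + 30.469 = 158.44 kips. φR_n = 0.75 × 158.44 = 118.8 kips.
Tension yield (gross): A_g = 6.75×0.625 = 4.2188 in². φR_n = 0.90 × 50 × 4.2188 = 189.8 kips.
Governing: min(92.0, 179.4, 118.8, 189.8) = 92.0 kips → bolt shear.

92.0 kips (bolt shear governs)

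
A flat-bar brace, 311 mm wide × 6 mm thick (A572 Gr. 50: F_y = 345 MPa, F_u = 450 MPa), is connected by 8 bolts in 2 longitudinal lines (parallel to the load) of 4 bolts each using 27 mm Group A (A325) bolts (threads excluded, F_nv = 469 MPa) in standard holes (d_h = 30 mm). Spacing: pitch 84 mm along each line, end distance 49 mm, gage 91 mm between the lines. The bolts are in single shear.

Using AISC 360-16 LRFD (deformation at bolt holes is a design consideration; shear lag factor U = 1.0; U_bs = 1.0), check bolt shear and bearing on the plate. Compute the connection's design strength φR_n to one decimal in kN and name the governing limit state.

952.6 kN (bearing governs)

Bolt shear: A_b = π(27)²/4 = 572.56 mm². φR_n = 0.75 × 469 × 572.56 × 8 × 1 = 1611.2 kN.
Bearing (6 mm plate, F_u = 450 MPa): end bolts L_c = 49 − 30/2 = 34, R_n = min(1.2×34×6×450, 2.4×27×6×450) = 110.16 kN/bolt; interior L_c = 84 − 30 = 54, R_n = 174.96 kN/bolt. φR_n = 0.75 × (2×110.16 + 6×174.96) = 952.6 kN.
Governing: min(1611.2, 952.6) = 952.6 kN → bearing.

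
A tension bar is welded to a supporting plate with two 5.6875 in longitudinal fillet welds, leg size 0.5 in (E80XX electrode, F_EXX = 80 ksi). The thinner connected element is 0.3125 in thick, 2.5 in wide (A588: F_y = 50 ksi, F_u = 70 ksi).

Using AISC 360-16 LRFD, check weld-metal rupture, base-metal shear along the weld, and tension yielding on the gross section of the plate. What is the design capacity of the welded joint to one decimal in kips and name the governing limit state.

Weld metal: throat = 0.707×0.5 = 0.3535 in, L = 2×5.6875 = 11.375 in. φR_n = 0.75 × 0.6 × 80 × 0.3535 × 11.375 = 144.8 kips.
Base metal shear (0.3125 in plate): yield φR_n = 1.0×0.6×50×0.3125×11.375 = 106.6 kips; rupture φR_n = 0.75×0.6×70×0.3125×11.375 = 112.0 kips; take 106.6 kips (yield).
Tension yield (gross): A_g = 2.5×0.3125 = 0.78125 in². φR_n = 0.90 × 50 × 0.78125 = 35.2 kips.
Governing: min(144.8, 106.6, 35.2) = 35.2 kips → gross-section yield.

35.2 kips (gross-section yield governs)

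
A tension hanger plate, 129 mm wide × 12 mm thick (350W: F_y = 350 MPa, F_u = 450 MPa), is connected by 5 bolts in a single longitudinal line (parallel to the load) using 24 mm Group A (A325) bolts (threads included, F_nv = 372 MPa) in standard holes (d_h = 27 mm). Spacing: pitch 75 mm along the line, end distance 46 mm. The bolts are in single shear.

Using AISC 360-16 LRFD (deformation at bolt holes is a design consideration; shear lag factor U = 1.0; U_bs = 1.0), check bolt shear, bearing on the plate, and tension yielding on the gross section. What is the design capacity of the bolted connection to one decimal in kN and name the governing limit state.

487.6 kN (gross-section yield governs)

Bolt shear: A_b = π(24)²/4 = 452.39 mm². φR_n = 0.75 × 372 × 452.39 × 5 × 1 = 631.1 kN.
Bearing (12 mm plate, F_u = 450 MPa): end bolts L_c = 46 − 27/2 = 32.5, R_n = min(1.2×32.5×12×450, 2.4×24×12×450) = 210.6 kN/bolt; interior L_c = 75 − 27 = 48, R_n = 311.04 kN/bolt. φR_n = 0.75 × (1×210.6 + 4×311.04) = 1091.1 kN.
Tension yield (gross): A_g = 129×12 = 1548 mm². φR_n = 0.90 × 350 × 1548 = 487.6 kN.
Governing: min(631.1, 1091.1, 487.6) = 487.6 kN → gross-section yield.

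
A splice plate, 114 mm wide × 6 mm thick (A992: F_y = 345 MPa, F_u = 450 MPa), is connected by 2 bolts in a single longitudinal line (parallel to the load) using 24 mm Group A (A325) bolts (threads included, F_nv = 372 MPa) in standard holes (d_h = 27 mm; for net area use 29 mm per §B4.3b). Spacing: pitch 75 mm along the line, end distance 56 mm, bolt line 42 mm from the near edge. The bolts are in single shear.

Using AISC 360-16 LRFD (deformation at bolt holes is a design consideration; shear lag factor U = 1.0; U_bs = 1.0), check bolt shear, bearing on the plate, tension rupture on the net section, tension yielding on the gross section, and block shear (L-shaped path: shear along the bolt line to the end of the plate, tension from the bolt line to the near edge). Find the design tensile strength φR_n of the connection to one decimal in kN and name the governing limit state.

162.0 kN (block shear governs)

Bolt shear: A_b = π(24)²/4 = 452.39 mm². φR_n = 0.75 × 372 × 452.39 × 2 × 1 = 252.4 kN.
Bearing (6 mm plate, F_u = 450 MPa): end bolts L_c = 56 − 27/2 = 42.5, R_n = min(1.2×42.5×6×450, 2.4×24×6×450) = 137.7 kN/bolt; interior L_c = 75 − 27 = 48, R_n = 155.52 kN/bolt. φR_n = 0.75 × (1×137.7 + 1×155.52) = 219.9 kN.
Tension rupture (net): A_n = (114 − 1×29)×6 = 510 mm² (U = 1.0, A_e = A_n). φR_n = 0.75 × 450 × 510 = 172.1 kN.
Tension yield (gross): A_g = 114×6 = 684 mm². φR_n = 0.90 × 345 × 684 = 212.4 kN.
Block shear: shear path 1×[56+1×75] = 1×131 mm, A_gv = 786, A_nv = 1×(131 − 1.5×29)×6 = 525 mm²; tension to near edge: (42 − 0.5×29)×6 = 165 mm². R_n = min(0.6×450×525, 0.6×345×786) + 1.0×450×165 = min(141.75, 162.7) + 74.25 = 216 kN. φR_n = 0.75 × 216 = 162.0 kN.
Governing: min(252.4, 219.9, 172.1, 212.4, 162.0) = 162.0 kN → block shear.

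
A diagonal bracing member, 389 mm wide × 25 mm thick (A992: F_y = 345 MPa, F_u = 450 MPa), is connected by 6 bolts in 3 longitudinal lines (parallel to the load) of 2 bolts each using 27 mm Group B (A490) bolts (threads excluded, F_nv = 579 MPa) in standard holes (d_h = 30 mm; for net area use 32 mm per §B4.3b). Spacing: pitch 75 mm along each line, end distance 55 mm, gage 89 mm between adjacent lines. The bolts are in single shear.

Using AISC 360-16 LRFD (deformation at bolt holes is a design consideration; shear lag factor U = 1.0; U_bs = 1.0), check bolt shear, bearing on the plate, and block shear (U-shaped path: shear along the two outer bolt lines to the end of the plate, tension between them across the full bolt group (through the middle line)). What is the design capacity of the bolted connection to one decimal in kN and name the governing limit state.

1491.8 kN (bolt shear governs)

Bolt shear: A_b = π(27)²/4 = 572.56 mm². φR_n = 0.75 × 579 × 572.56 × 6 × 1 = 1491.8 kN.
Bearing (25 mm plate, F_u = 450 MPa): end bolts L_c = 55 − 30/2 = 40, R_n = min(1.2×40×25×450, 2.4×27×25×450) = 540 kN/bolt; interior L_c = 75 − 30 = 45, R_n = 607.5 kN/bolt. φR_n = 0.75 × (3×540 + 3×607.5) = 2581.9 kN.
Block shear: shear path 2×[55+1×75] = 2×130 mm, A_gv = 6500, A_nv = 2×(130 − 1.5×32)×25 = 4100 mm²; tension across gage: (178 − 2×32)×25 = 2850 mm². R_n = min(0.6×450×4100, 0.6×345×6500) + 1.0×450×2850 = min(1107, 1345.5) + 1282.5 = 2389.5 kN. φR_n = 0.75 × 2389.5 = 1792.1 kN.
Governing: min(1491.8, 2581.9, 1792.1) = 1491.8 kN → bolt shear.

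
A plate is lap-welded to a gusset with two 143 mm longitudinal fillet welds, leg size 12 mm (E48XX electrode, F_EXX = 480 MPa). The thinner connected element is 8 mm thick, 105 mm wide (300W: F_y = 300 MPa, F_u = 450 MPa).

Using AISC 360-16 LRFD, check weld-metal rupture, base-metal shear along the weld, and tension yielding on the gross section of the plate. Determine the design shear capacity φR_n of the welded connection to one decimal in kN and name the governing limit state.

Weld metal: throat = 0.707×12 = 8.484 mm, L = 2×143 = 286 mm. φR_n = 0.75 × 0.6 × 480 × 8.484 × 286 = 524.1 kN.
Base metal shear (8 mm plate): yield φR_n = 1.0×0.6×300×8×286 = 411.8 kN; rupture φR_n = 0.75×0.6×450×8×286 = 463.3 kN; take 411.8 kN (yield).
Tension yield (gross): A_g = 105×8 = 840 mm². φR_n = 0.90 × 300 × 840 = 226.8 kN.
Governing: min(524.1, 411.8, 226.8) = 226.8 kN → gross-section yield.

226.8 kN (gross-section yield governs)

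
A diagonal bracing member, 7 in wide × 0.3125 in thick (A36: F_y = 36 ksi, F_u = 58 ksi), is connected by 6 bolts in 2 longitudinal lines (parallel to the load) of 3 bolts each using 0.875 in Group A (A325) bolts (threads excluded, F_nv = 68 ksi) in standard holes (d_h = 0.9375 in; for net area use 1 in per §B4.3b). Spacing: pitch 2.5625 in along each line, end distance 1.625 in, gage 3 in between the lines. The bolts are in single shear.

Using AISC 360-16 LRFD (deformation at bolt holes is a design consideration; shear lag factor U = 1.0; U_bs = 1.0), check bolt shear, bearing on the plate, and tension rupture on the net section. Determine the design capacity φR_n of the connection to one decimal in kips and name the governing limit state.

68.0 kips (net-section rupture governs)

Bolt shear: A_b = π(0.875)²/4 = 0.60132 in². φR_n = 0.75 × 68 × 0.60132 × 6 × 1 = 184.0 kips.
Bearing (0.3125 in plate, F_u = 58 ksi): end bolts L_c = 1.625 − 0.9375/2 = 1.15625, R_n = min(1.2×1.15625×0.3125×58, 2.4×0.875×0.3125×58) = 25.148 kips/bolt; interior L_c = 2.5625 − 0.9375 = 1.625, R_n = 35.344 kips/bolt. φR_n = 0.75 × (2×25.148 + 4×35.344) = 143.8 kips.
Tension rupture (net): A_n = (7 − 2×1)×0.3125 = 1.5625 in² (U = 1.0, A_e = A_n). φR_n = 0.75 × 58 × 1.5625 = 68.0 kips.
Governing: min(184.0, 143.8, 68.0) = 68.0 kips → net-section rupture.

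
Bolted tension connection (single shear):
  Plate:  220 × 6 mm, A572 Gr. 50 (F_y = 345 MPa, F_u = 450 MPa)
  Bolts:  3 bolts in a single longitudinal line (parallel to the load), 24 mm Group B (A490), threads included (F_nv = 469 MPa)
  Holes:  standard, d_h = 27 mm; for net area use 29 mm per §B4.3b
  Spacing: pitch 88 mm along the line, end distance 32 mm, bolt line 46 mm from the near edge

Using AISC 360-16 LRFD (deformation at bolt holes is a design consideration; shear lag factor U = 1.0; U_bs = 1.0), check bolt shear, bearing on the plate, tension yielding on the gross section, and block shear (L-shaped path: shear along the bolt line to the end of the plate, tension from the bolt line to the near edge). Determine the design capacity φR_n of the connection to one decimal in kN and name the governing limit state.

Bolt shear: A_b = π(24)²/4 = 452.39 mm². φR_n = 0.75 × 469 × 452.39 × 3 × 1 = 477.4 kN.
Bearing (6 mm plate, F_u = 450 MPa): end bolts L_c = 32 − 27/2 = 18.5, R_n = min(1.2×18.5×6×450, 2.4×24×6×450) = 59.94 kN/bolt; interior L_c = 88 − 27 = 61, R_n = 155.52 kN/bolt. φR_n = 0.75 × (1×59.94 + 2×155.52) = 278.2 kN.
Tension yield (gross): A_g = 220×6 = 1320 mm². φR_n = 0.90 × 345 × 1320 = 409.9 kN.
Block shear: shear path 1×[32+2×88] = 1×208 mm, A_gv = 1248, A_nv = 1×(208 − 2.5×29)×6 = 813 mm²; tension to near edge: (46 − 0.5×29)×6 = 189 mm². R_n = min(0.6×450×813, 0.6×345×1248) + 1.0×450×189 = min(219.51, 258.34) + 85.05 = 304.56 kN. φR_n = 0.75 × 304.56 = 228.4 kN.
Governing: min(477.4, 278.2, 409.9, 228.4) = 228.4 kN → block shear.

228.4 kN (block shear governs)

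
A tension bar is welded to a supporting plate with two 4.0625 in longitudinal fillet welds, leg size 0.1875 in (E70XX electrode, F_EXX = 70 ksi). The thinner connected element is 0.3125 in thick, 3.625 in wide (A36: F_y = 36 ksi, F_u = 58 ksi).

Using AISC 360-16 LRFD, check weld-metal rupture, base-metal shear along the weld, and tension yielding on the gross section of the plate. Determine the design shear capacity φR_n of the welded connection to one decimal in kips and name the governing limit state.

Weld metal: throat = 0.707×0.1875 = 0.13256 in, L = 2×4.0625 = 8.125 in. φR_n = 0.75 × 0.6 × 70 × 0.13256 × 8.125 = 33.9 kips.
Base metal shear (0.3125 in plate): yield φR_n = 1.0×0.6×36×0.3125×8.125 = 54.8 kips; rupture φR_n = 0.75×0.6×58×0.3125×8.125 = 66.3 kips; take 54.8 kips (yield).
Tension yield (gross): A_g = 3.625×0.3125 = 1.1328 in². φR_n = 0.90 × 36 × 1.1328 = 36.7 kips.
Governing: min(33.9, 54.8, 36.7) = 33.9 kips → weld metal.

33.9 kips (weld metal governs)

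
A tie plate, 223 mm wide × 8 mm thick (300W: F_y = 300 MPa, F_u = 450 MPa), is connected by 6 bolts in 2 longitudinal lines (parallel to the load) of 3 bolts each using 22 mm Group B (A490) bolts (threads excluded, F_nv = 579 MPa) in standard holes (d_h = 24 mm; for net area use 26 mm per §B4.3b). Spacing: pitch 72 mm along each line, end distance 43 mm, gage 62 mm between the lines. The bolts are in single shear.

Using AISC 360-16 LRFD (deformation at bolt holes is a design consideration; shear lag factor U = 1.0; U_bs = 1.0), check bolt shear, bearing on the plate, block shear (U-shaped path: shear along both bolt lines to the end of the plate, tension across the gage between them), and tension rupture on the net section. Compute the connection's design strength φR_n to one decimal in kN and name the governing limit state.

461.7 kN (net-section rupture governs)

Bolt shear: A_b = π(22)²/4 = 380.13 mm². φR_n = 0.75 × 579 × 380.13 × 6 × 1 = 990.4 kN.
Bearing (8 mm plate, F_u = 450 MPa): end bolts L_c = 43 − 24/2 = 31, R_n = min(1.2×31×8×450, 2.4×22×8×450) = 133.92 kN/bolt; interior L_c = 72 − 24 = 48, R_n = 190.08 kN/bolt. φR_n = 0.75 × (2×133.92 + 4×190.08) = 771.1 kN.
Block shear: shear path 2×[43+2×72] = 2×187 mm, A_gv = 2992, A_nv = 2×(187 − 2.5×26)×8 = 1952 mm²; tension across gage: (62 − 1×26)×8 = 288 mm². R_n = min(0.6×450×1952, 0.6×300×2992) + 1.0×450×288 = min(527.04, 538.56) + 129.6 = 656.64 kN. φR_n = 0.75 × 656.64 = 492.5 kN.
Tension rupture (net): A_n = (223 − 2×26)×8 = 1368 mm² (U = 1.0, A_e = A_n). φR_n = 0.75 × 450 × 1368 = 461.7 kN.
Governing: min(990.4, 771.1, 492.5, 461.7) = 461.7 kN → net-section rupture.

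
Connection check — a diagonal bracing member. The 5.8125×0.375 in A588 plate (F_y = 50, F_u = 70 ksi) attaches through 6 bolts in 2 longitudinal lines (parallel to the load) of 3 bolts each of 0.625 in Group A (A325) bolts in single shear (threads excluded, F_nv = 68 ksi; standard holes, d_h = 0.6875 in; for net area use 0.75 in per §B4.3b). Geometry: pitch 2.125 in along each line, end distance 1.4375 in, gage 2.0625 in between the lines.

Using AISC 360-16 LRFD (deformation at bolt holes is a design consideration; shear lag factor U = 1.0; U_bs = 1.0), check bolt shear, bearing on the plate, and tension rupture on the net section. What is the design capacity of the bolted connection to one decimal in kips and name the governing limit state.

Bolt shear: A_b = π(0.625)²/4 = 0.3068 in². φR_n = 0.75 × 68 × 0.3068 × 6 × 1 = 93.9 kips.
Bearing (0.375 in plate, F_u = 70 ksi): end bolts L_c = 1.4375 − 0.6875/2 = 1.09375, R_n = min(1.2×1.09375×0.375×70, 2.4×0.625×0.375×70) = 34.453 kips/bolt; interior L_c = 2.125 − 0.6875 = 1.4375, R_n = 39.375 kips/bolt. φR_n = 0.75 × (2×34.453 + 4×39.375) = 169.8 kips.
Tension rupture (net): A_n = (5.8125 − 2×0.75)×0.375 = 1.6172 in² (U = 1.0, A_e = A_n). φR_n = 0.75 × 70 × 1.6172 = 84.9 kips.
Governing: min(93.9, 169.8, 84.9) = 84.9 kips → net-section rupture.

84.9 kips (net-section rupture governs)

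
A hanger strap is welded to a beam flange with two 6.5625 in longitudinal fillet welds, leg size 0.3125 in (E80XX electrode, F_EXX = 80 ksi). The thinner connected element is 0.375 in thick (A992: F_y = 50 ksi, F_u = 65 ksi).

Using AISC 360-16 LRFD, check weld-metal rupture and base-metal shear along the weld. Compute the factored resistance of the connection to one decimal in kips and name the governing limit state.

Weld metal: throat = 0.707×0.3125 = 0.22094 in, L = 2×6.5625 = 13.125 in. φR_n = 0.75 × 0.6 × 80 × 0.22094 × 13.125 = 104.4 kips.
Base metal shear (0.375 in plate): yield φR_n = 1.0×0.6×50×0.375×13.125 = 147.7 kips; rupture φR_n = 0.75×0.6×65×0.375×13.125 = 144.0 kips; take 144.0 kips (rupture).
Governing: min(104.4, 144.0) = 104.4 kips → weld metal.

104.4 kips (weld metal governs)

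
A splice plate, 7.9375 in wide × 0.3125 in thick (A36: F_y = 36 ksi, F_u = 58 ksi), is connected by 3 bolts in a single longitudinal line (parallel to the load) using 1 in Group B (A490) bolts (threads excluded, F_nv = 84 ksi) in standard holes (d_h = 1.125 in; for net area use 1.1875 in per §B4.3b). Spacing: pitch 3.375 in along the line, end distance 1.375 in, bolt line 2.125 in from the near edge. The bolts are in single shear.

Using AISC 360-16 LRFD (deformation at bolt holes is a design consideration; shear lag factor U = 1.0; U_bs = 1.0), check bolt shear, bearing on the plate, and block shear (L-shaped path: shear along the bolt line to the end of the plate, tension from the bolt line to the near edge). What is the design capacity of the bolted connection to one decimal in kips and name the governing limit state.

Bolt shear: A_b = π(1)²/4 = 0.7854 in². φR_n = 0.75 × 84 × 0.7854 × 3 × 1 = 148.4 kips.
Bearing (0.3125 in plate, F_u = 58 ksi): end bolts L_c = 1.375 − 1.125/2 = 0.8125, R_n = min(1.2×0.8125×0.3125×58, 2.4×1×0.3125×58) = 17.672 kips/bolt; interior L_c = 3.375 − 1.125 = 2.25, R_n = 43.5 kips/bolt. φR_n = 0.75 × (1×17.672 + 2×43.5) = 78.5 kips.
Block shear: shear path 1×[1.375+2×3.375] = 1×8.125 in, A_gv = 2.5391, A_nv = 1×(8.125 − 2.5×1.1875)×0.3125 = 1.6113 in²; tension to near edge: (2.125 − 0.5×1.1875)×0.3125 = 0.47852 in². R_n = min(0.6×58×1.6113, 0.6×36×2.5391) + 1.0×58×0.47852 = min(56.073, 54.845) + 27.754 = 82.599 kips. φR_n = 0.75 × 82.599 = 61.9 kips.
Governing: min(148.4, 78.5, 61.9) = 61.9 kips → block shear.

61.9 kips (block shear governs)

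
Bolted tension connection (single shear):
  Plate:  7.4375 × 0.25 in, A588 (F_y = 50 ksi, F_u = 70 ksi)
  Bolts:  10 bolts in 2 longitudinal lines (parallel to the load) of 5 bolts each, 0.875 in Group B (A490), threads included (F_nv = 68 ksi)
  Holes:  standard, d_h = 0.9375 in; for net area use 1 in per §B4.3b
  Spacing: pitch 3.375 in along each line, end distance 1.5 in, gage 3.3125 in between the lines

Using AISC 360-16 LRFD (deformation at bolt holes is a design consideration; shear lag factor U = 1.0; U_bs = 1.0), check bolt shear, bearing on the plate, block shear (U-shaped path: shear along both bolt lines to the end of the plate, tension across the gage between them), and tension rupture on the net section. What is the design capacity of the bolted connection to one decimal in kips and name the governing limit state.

71.4 kips (net-section rupture governs)

Bolt shear: A_b = π(0.875)²/4 = 0.60132 in². φR_n = 0.75 × 68 × 0.60132 × 10 × 1 = 306.7 kips.
Bearing (0.25 in plate, F_u = 70 ksi): end bolts L_c = 1.5 − 0.9375/2 = 1.03125, R_n = min(1.2×1.03125×0.25×70, 2.4×0.875×0.25×70) = 21.656 kips/bolt; interior L_c = 3.375 − 0.9375 = 2.4375, R_n = 36.75 kips/bolt. φR_n = 0.75 × (2×21.656 + 8×36.75) = 253.0 kips.
Block shear: shear path 2×[1.5+4×3.375] = 2×15 in, A_gv = 7.5, A_nv = 2×(15 − 4.5×1)×0.25 = 5.25 in²; tension across gage: (3.3125 − 1×1)×0.25 = 0.57813 in². R_n = min(0.6×70×5.25, 0.6×50×7.5) + 1.0×70×0.57813 = min(220.5, 225) + 40.469 = 260.97 kips. φR_n = 0.75 × 260.97 = 195.7 kips.
Tension rupture (net): A_n = (7.4375 − 2×1)×0.25 = 1.3594 in² (U = 1.0, A_e = A_n). φR_n = 0.75 × 70 × 1.3594 = 71.4 kips.
Governing: min(306.7, 253.0, 195.7, 71.4) = 71.4 kips → net-section rupture.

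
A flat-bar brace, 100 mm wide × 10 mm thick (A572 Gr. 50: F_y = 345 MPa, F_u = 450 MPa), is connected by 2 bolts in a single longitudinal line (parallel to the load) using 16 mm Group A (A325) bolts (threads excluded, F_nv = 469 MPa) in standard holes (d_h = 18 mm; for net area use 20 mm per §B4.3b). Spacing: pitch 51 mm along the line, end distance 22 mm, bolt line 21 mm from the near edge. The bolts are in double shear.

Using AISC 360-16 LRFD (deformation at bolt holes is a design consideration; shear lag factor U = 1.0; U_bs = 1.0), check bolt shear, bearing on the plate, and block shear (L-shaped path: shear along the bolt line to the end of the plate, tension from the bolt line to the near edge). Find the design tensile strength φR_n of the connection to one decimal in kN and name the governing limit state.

Bolt shear: A_b = π(16)²/4 = 201.06 mm². φR_n = 0.75 × 469 × 201.06 × 2 × 2 = 282.9 kN.
Bearing (10 mm plate, F_u = 450 MPa): end bolts L_c = 22 − 18/2 = 13, R_n = min(1.2×13×10×450, 2.4×16×10×450) = 70.2 kN/bolt; interior L_c = 51 − 18 = 33, R_n = 172.8 kN/bolt. φR_n = 0.75 × (1×70.2 + 1×172.8) = 182.3 kN.
Block shear: shear path 1×[22+1×51] = 1×73 mm, A_gv = 730, A_nv = 1×(73 − 1.5×20)×10 = 430 mm²; tension to near edge: (21 − 0.5×20)×10 = 110 mm². R_n = min(0.6×450×430, 0.6×345×730) + 1.0×450×110 = min(116.1, 151.11) + 49.5 = 165.6 kN. φR_n = 0.75 × 165.6 = 124.2 kN.
Governing: min(282.9, 182.3, 124.2) = 124.2 kN → block shear.

124.2 kN (block shear governs)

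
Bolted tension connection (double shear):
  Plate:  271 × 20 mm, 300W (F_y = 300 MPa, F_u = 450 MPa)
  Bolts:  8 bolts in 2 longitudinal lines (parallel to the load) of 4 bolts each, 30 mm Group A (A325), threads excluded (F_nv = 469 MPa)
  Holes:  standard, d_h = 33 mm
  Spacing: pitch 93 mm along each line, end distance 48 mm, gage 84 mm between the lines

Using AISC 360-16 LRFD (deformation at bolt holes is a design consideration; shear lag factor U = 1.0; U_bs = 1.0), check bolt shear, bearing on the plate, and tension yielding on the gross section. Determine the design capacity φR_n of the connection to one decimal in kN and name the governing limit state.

1463.4 kN (gross-section yield governs)

Bolt shear: A_b = π(30)²/4 = 706.86 mm². φR_n = 0.75 × 469 × 706.86 × 8 × 2 = 3978.2 kN.
Bearing (20 mm plate, F_u = 450 MPa): end bolts L_c = 48 − 33/2 = 31.5, R_n = min(1.2×31.5×20×450, 2.4×30×20×450) = 340.2 kN/bolt; interior L_c = 93 − 33 = 60, R_n = 648 kN/bolt. φR_n = 0.75 × (2×340.2 + 6×648) = 3426.3 kN.
Tension yield (gross): A_g = 271×20 = 5420 mm². φR_n = 0.90 × 300 × 5420 = 1463.4 kN.
Governing: min(3978.2, 3426.3, 1463.4) = 1463.4 kN → gross-section yield.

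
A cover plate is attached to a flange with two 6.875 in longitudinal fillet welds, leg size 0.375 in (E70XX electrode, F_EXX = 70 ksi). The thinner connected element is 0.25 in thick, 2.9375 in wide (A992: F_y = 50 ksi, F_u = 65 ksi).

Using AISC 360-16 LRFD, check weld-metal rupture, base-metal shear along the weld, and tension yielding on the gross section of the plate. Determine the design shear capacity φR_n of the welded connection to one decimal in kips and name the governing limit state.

33.0 kips (gross-section yield governs)

Weld metal: throat = 0.707×0.375 = 0.26513 in, L = 2×6.875 = 13.75 in. φR_n = 0.75 × 0.6 × 70 × 0.26513 × 13.75 = 114.8 kips.
Base metal shear (0.25 in plate): yield φR_n = 1.0×0.6×50×0.25×13.75 = 103.1 kips; rupture φR_n = 0.75×0.6×65×0.25×13.75 = 100.5 kips; take 100.5 kips (rupture).
Tension yield (gross): A_g = 2.9375×0.25 = 0.73438 in². φR_n = 0.90 × 50 × 0.73438 = 33.0 kips.
Governing: min(114.8, 100.5, 33.0) = 33.0 kips → gross-section yield.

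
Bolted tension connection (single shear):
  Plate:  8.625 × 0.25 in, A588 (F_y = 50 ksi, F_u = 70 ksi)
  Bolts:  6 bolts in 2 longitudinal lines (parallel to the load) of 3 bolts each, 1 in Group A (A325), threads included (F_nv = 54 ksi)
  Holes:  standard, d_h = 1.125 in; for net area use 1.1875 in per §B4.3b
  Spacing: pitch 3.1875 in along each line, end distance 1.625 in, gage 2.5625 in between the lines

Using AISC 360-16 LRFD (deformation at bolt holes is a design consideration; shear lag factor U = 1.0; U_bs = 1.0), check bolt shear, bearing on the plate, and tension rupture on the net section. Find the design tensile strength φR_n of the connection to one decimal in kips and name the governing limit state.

82.0 kips (net-section rupture governs)

Bolt shear: A_b = π(1)²/4 = 0.7854 in². φR_n = 0.75 × 54 × 0.7854 × 6 × 1 = 190.9 kips.
Bearing (0.25 in plate, F_u = 70 ksi): end bolts L_c = 1.625 − 1.125/2 = 1.0625, R_n = min(1.2×1.0625×0.25×70, 2.4×1×0.25×70) = 22.313 kips/bolt; interior L_c = 3.1875 − 1.125 = 2.0625, R_n = 42 kips/bolt. φR_n = 0.75 × (2×22.313 + 4×42) = 159.5 kips.
Tension rupture (net): A_n = (8.625 − 2×1.1875)×0.25 = 1.5625 in² (U = 1.0, A_e = A_n). φR_n = 0.75 × 70 × 1.5625 = 82.0 kips.
Governing: min(190.9, 159.5, 82.0) = 82.0 kips → net-section rupture.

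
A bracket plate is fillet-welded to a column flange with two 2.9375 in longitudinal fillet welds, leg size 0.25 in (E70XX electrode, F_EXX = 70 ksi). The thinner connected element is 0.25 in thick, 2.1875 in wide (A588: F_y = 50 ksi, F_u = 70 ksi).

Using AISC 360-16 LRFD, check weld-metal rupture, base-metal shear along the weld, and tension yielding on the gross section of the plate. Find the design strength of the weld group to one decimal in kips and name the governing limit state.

Weld metal: throat = 0.707×0.25 = 0.17675 in, L = 2×2.9375 = 5.875 in. φR_n = 0.75 × 0.6 × 70 × 0.17675 × 5.875 = 32.7 kips.
Base metal shear (0.25 in plate): yield φR_n = 1.0×0.6×50×0.25×5.875 = 44.1 kips; rupture φR_n = 0.75×0.6×70×0.25×5.875 = 46.3 kips; take 44.1 kips (yield).
Tension yield (gross): A_g = 2.1875×0.25 = 0.54688 in². φR_n = 0.90 × 50 × 0.54688 = 24.6 kips.
Governing: min(32.7, 44.1, 24.6) = 24.6 kips → gross-section yield.

24.6 kips (gross-section yield governs)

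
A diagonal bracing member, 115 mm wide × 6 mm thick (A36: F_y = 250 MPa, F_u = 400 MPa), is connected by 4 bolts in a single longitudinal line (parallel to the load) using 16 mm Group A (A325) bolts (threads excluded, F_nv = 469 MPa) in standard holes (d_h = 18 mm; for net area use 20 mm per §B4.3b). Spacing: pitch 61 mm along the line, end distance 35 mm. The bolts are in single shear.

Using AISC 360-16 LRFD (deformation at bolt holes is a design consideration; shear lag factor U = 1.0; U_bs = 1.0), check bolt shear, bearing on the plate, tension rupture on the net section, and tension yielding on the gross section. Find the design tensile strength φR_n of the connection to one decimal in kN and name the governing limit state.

Bolt shear: A_b = π(16)²/4 = 201.06 mm². φR_n = 0.75 × 469 × 201.06 × 4 × 1 = 282.9 kN.
Bearing (6 mm plate, F_u = 400 MPa): end bolts L_c = 35 − 18/2 = 26, R_n = min(1.2×26×6×400, 2.4×16×6×400) = 74.88 kN/bolt; interior L_c = 61 − 18 = 43, R_n = 92.16 kN/bolt. φR_n = 0.75 × (1×74.88 + 3×92.16) = 263.5 kN.
Tension rupture (net): A_n = (115 − 1×20)×6 = 570 mm² (U = 1.0, A_e = A_n). φR_n = 0.75 × 400 × 570 = 171.0 kN.
Tension yield (gross): A_g = 115×6 = 690 mm². φR_n = 0.90 × 250 × 690 = 155.3 kN.
Governing: min(282.9, 263.5, 171.0, 155.3) = 155.3 kN → gross-section yield.

155.3 kN (gross-section yield governs)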